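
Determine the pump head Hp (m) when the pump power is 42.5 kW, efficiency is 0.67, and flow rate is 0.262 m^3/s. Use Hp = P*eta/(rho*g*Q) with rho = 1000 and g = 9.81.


Pump head formula: Hp = P * eta / (rho * g * Q).
Numerator: P * eta = 42.5 * 1000 * 0.67 = 28475.0 W.
Denominator: rho * g * Q = 1000 * 9.81 * 0.262 = 2570.22.
Hp = 28475.0 / 2570.22 = 11.08 m.

11.08


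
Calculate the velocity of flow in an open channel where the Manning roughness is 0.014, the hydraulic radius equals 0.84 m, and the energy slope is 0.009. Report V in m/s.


Manning's equation gives V = (1/n) * R^(2/3) * S^(1/2).
First, compute R^(2/3) = 0.84^(2/3) = 0.8903.
Next, S^(1/2) = 0.009^(1/2) = 0.094868.
Then 1/n = 1/0.014 = 71.43.
V = 71.43 * 0.8903 * 0.094868 = 6.0327 m/s.

6.0327


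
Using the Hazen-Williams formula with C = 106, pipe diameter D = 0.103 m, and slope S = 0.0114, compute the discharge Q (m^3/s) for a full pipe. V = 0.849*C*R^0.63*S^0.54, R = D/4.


For a full circular pipe, R = D/4 = 0.103/4 = 0.0257 m.
V = 0.849 * 106 * 0.0257^0.63 * 0.0114^0.54
  = 0.849 * 106 * 0.099722 * 0.089275
  = 0.8012 m/s.
Pipe area A = pi*D^2/4 = pi*0.103^2/4 = 0.0083 m^2.
Q = A * V = 0.0083 * 0.8012 = 0.0067 m^3/s.

0.0067


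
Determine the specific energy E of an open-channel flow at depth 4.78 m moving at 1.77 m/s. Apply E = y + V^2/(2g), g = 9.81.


Specific energy E = y + V^2/(2g).
Velocity head = V^2/(2g) = 1.77^2 / (2*9.81) = 3.1329 / 19.62 = 0.1597 m.
E = 4.78 + 0.1597 = 4.9397 m.

4.9397


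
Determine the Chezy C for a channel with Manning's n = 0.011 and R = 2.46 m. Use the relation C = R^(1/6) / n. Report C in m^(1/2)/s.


The Chezy coefficient relates to Manning's n through C = R^(1/6) / n.
R^(1/6) = 2.46^(1/6) = 1.161865.
C = 1.161865 / 0.011 = 105.62 m^(1/2)/s.

105.62


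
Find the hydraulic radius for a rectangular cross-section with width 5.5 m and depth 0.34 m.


For a rectangular section:
Flow area A = b * y = 5.5 * 0.34 = 1.87 m^2.
Wetted perimeter P = b + 2y = 5.5 + 2*0.34 = 6.18 m.
Hydraulic radius R = A/P = 1.87 / 6.18 = 0.3026 m.

0.3026


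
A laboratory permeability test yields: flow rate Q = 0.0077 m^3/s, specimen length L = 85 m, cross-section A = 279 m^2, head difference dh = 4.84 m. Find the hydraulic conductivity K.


From K = Q*L / (A*dh):
Numerator: Q*L = 0.0077 * 85 = 0.6545.
Denominator: A*dh = 279 * 4.84 = 1350.36.
K = 0.6545 / 1350.36 = 0.000485 m/s.

0.000485


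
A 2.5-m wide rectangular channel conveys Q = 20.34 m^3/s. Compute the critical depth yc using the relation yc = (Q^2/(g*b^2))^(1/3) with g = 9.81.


Using yc = (Q^2 / (g * b^2))^(1/3):
Q^2 = 20.34^2 = 413.72.
g * b^2 = 9.81 * 2.5^2 = 9.81 * 6.25 = 61.31.
Q^2 / (g*b^2) = 413.72 / 61.31 = 6.748.
yc = 6.748^(1/3) = 1.8897 m.

1.8897


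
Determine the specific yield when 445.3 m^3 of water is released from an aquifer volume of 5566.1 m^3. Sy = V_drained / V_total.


Specific yield Sy = Volume drained / Total volume.
Sy = 445.3 / 5566.1
   = 0.08.

0.08


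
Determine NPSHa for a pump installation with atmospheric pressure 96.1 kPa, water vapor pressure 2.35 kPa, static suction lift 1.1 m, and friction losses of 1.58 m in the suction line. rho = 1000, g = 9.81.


NPSHa = p_atm/(rho*g) - z_s - hf_s - p_vap/(rho*g).
p_atm/(rho*g) = 96.1*1000 / (1000*9.81) = 9.796 m.
p_vap/(rho*g) = 2.35*1000 / (1000*9.81) = 0.24 m.
NPSHa = 9.796 - 1.1 - 1.58 - 0.24
      = 6.88 m.

6.88


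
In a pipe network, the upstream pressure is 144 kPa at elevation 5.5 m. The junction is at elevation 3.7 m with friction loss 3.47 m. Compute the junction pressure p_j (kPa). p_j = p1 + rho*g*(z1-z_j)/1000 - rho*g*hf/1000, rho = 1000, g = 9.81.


Junction pressure: p_j = p1 + rho*g*(z1 - z_j)/1000 - rho*g*hf/1000.
Elevation term = 1000*9.81*(5.5 - 3.7)/1000 = 17.658 kPa.
Friction term = 1000*9.81*3.47/1000 = 34.041 kPa.
p_j = 144 + 17.658 - 34.041 = 127.62 kPa.

127.62


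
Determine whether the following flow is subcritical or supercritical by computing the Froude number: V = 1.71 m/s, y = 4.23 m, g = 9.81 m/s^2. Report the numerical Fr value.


The Froude number is defined as Fr = V / sqrt(g*y).
g*y = 9.81 * 4.23 = 41.4963.
sqrt(g*y) = sqrt(41.4963) = 6.4418.
Fr = 1.71 / 6.4418 = 0.2655.
Since Fr < 1, the flow is subcritical.

0.2655


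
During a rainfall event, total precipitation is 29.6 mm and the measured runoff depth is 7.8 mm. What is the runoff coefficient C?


The runoff coefficient C = runoff depth / rainfall depth.
C = 7.8 / 29.6
  = 0.2635.

0.2635


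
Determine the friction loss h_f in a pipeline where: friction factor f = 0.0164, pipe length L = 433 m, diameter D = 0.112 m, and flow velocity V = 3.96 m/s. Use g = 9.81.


Darcy-Weisbach equation: h_f = f * (L/D) * V^2/(2g).
f * L/D = 0.0164 * 433/0.112 = 63.4036.
V^2/(2g) = 3.96^2 / (2*9.81) = 15.6816 / 19.62 = 0.7993 m.
h_f = 63.4036 * 0.7993 = 50.676 m.

50.676


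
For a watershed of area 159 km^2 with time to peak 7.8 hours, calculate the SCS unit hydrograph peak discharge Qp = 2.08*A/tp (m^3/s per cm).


SCS formula: Qp = 2.08 * A / tp.
Qp = 2.08 * 159 / 7.8
   = 330.72 / 7.8
   = 42.4 m^3/s per cm.

42.4


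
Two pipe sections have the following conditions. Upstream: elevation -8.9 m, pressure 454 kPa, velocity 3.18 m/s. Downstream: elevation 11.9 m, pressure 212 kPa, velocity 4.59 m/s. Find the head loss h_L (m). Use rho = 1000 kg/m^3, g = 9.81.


Total head at each section: H = z + p/(rho*g) + V^2/(2g).
H1 = -8.9 + 454*1000/(1000*9.81) + 3.18^2/(2*9.81)
   = -8.9 + 46.279 + 0.5154
   = 37.895 m.
H2 = 11.9 + 212*1000/(1000*9.81) + 4.59^2/(2*9.81)
   = 11.9 + 21.611 + 1.0738
   = 34.584 m.
h_L = H1 - H2 = 37.895 - 34.584 = 3.31 m.

3.31


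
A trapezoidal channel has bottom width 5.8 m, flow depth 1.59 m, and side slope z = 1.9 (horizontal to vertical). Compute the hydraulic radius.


For a trapezoidal section with side slope z:
A = (b + z*y)*y = (5.8 + 1.9*1.59)*1.59 = 14.025 m^2.
P = b + 2*y*sqrt(1 + z^2) = 5.8 + 2*1.59*sqrt(1 + 1.9^2) = 12.628 m.
R = A/P = 14.025 / 12.628 = 1.1107 m.

1.1107


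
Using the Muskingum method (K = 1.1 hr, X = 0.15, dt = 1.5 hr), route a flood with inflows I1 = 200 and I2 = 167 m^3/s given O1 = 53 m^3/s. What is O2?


Muskingum coefficients:
denom = 2*K*(1-X) + dt = 2*1.1*(1-0.15) + 1.5 = 3.37.
C0 = (dt - 2*K*X)/denom = (1.5 - 2*1.1*0.15)/3.37 = 0.3472.
C1 = (dt + 2*K*X)/denom = (1.5 + 2*1.1*0.15)/3.37 = 0.543.
C2 = (2*K*(1-X) - dt)/denom = 0.1098.
O2 = C0*I2 + C1*I1 + C2*O1
   = 0.3472*167 + 0.543*200 + 0.1098*53
   = 172.4 m^3/s.

172.4


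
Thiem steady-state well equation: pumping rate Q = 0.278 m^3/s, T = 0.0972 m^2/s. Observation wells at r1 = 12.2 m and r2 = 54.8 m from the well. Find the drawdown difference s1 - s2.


Thiem equation: s1 - s2 = Q/(2*pi*T) * ln(r2/r1).
ln(r2/r1) = ln(54.8/12.2) = 1.5023.
Q/(2*pi*T) = 0.278 / (2*pi*0.0972) = 0.278 / 0.6107 = 0.4552.
s1 - s2 = 0.4552 * 1.5023 = 0.6838 m.

0.6838


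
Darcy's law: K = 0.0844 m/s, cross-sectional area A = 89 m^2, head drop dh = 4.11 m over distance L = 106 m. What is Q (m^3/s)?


Darcy's law: Q = K * A * i, where i = dh/L.
Hydraulic gradient i = 4.11 / 106 = 0.038774.
Q = 0.0844 * 89 * 0.038774
  = 0.2913 m^3/s.

0.2913


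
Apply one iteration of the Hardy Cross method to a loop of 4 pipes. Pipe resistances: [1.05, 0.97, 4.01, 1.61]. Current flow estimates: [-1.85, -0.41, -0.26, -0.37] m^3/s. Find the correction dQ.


Numerator terms (r*Q*|Q|): 1.05*-1.85*|-1.85| = -3.5936; 0.97*-0.41*|-0.41| = -0.1631; 4.01*-0.26*|-0.26| = -0.2711; 1.61*-0.37*|-0.37| = -0.2204.
Sum of numerator = -4.2482.
Denominator terms (r*|Q|): 1.05*|-1.85| = 1.9425; 0.97*|-0.41| = 0.3977; 4.01*|-0.26| = 1.0426; 1.61*|-0.37| = 0.5957.
2 * sum of denominator = 2 * 3.9785 = 7.957.
dQ = --4.2482 / 7.957 = 0.5339 m^3/s.

0.5339


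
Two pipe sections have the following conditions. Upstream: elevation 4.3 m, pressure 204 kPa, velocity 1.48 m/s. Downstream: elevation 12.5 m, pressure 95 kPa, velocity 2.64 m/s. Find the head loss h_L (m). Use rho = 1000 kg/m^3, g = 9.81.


Total head at each section: H = z + p/(rho*g) + V^2/(2g).
H1 = 4.3 + 204*1000/(1000*9.81) + 1.48^2/(2*9.81)
   = 4.3 + 20.795 + 0.1116
   = 25.207 m.
H2 = 12.5 + 95*1000/(1000*9.81) + 2.64^2/(2*9.81)
   = 12.5 + 9.684 + 0.3552
   = 22.539 m.
h_L = H1 - H2 = 25.207 - 22.539 = 2.668 m.

2.668


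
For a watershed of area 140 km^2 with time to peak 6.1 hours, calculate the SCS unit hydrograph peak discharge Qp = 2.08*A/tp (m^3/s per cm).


SCS formula: Qp = 2.08 * A / tp.
Qp = 2.08 * 140 / 6.1
   = 291.2 / 6.1
   = 47.74 m^3/s per cm.

47.74


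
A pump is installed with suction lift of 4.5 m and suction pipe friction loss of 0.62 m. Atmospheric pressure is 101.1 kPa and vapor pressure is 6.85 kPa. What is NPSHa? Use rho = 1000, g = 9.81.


NPSHa = p_atm/(rho*g) - z_s - hf_s - p_vap/(rho*g).
p_atm/(rho*g) = 101.1*1000 / (1000*9.81) = 10.306 m.
p_vap/(rho*g) = 6.85*1000 / (1000*9.81) = 0.698 m.
NPSHa = 10.306 - 4.5 - 0.62 - 0.698
      = 4.49 m.

4.49


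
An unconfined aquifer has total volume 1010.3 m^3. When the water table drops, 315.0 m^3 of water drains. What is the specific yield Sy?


Specific yield Sy = Volume drained / Total volume.
Sy = 315.0 / 1010.3
   = 0.3118.

0.3118


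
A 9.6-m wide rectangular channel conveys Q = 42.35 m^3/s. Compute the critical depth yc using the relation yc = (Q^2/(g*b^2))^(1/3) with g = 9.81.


Using yc = (Q^2 / (g * b^2))^(1/3):
Q^2 = 42.35^2 = 1793.52.
g * b^2 = 9.81 * 9.6^2 = 9.81 * 92.16 = 904.09.
Q^2 / (g*b^2) = 1793.52 / 904.09 = 1.9838.
yc = 1.9838^(1/3) = 1.2565 m.

1.2565


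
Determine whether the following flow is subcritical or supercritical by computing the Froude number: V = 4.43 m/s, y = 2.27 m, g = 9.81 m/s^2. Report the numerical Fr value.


The Froude number is defined as Fr = V / sqrt(g*y).
g*y = 9.81 * 2.27 = 22.2687.
sqrt(g*y) = sqrt(22.2687) = 4.719.
Fr = 4.43 / 4.719 = 0.9388.
Since Fr < 1, the flow is subcritical.

0.9388


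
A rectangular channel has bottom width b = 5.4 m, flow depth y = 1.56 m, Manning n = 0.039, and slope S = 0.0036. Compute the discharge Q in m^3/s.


For a rectangular channel, the cross-sectional area A = b * y = 5.4 * 1.56 = 8.42 m^2.
The wetted perimeter P = b + 2y = 5.4 + 2*1.56 = 8.52 m.
Hydraulic radius R = A/P = 8.42/8.52 = 0.9887 m.
Velocity V = (1/n)*R^(2/3)*S^(1/2) = (1/0.039)*0.9887^(2/3)*0.0036^(1/2) = 1.5269 m/s.
Discharge Q = A * V = 8.42 * 1.5269 = 12.862 m^3/s.

12.862


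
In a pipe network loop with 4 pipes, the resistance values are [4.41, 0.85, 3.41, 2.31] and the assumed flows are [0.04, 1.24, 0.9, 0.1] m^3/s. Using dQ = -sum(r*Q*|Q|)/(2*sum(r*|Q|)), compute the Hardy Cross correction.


Numerator terms (r*Q*|Q|): 4.41*0.04*|0.04| = 0.0071; 0.85*1.24*|1.24| = 1.307; 3.41*0.9*|0.9| = 2.7621; 2.31*0.1*|0.1| = 0.0231.
Sum of numerator = 4.0992.
Denominator terms (r*|Q|): 4.41*|0.04| = 0.1764; 0.85*|1.24| = 1.054; 3.41*|0.9| = 3.069; 2.31*|0.1| = 0.231.
2 * sum of denominator = 2 * 4.5304 = 9.0608.
dQ = -4.0992 / 9.0608 = -0.4524 m^3/s.

-0.4524


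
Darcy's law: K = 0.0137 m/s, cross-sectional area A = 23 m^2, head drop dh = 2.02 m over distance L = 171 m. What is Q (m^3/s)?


Darcy's law: Q = K * A * i, where i = dh/L.
Hydraulic gradient i = 2.02 / 171 = 0.011813.
Q = 0.0137 * 23 * 0.011813
  = 0.0037 m^3/s.

0.0037


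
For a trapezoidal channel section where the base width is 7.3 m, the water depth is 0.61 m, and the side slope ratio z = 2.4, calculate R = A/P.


For a trapezoidal section with side slope z:
A = (b + z*y)*y = (7.3 + 2.4*0.61)*0.61 = 5.346 m^2.
P = b + 2*y*sqrt(1 + z^2) = 7.3 + 2*0.61*sqrt(1 + 2.4^2) = 10.472 m.
R = A/P = 5.346 / 10.472 = 0.5105 m.

0.5105


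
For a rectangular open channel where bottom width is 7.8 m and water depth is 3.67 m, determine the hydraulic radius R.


For a rectangular section:
Flow area A = b * y = 7.8 * 3.67 = 28.63 m^2.
Wetted perimeter P = b + 2y = 7.8 + 2*3.67 = 15.14 m.
Hydraulic radius R = A/P = 28.63 / 15.14 = 1.8908 m.

1.8908


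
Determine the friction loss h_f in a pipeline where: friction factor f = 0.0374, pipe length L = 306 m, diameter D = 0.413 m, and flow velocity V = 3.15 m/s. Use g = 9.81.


Darcy-Weisbach equation: h_f = f * (L/D) * V^2/(2g).
f * L/D = 0.0374 * 306/0.413 = 27.7104.
V^2/(2g) = 3.15^2 / (2*9.81) = 9.9225 / 19.62 = 0.5057 m.
h_f = 27.7104 * 0.5057 = 14.014 m.

14.014


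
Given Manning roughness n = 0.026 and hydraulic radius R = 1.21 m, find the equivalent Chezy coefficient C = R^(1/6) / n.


The Chezy coefficient relates to Manning's n through C = R^(1/6) / n.
R^(1/6) = 1.21^(1/6) = 1.03228.
C = 1.03228 / 0.026 = 39.7 m^(1/2)/s.

39.7


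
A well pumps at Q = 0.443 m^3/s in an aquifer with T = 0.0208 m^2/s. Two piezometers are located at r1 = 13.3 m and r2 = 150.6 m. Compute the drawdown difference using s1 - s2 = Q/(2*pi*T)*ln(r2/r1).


Thiem equation: s1 - s2 = Q/(2*pi*T) * ln(r2/r1).
ln(r2/r1) = ln(150.6/13.3) = 2.4269.
Q/(2*pi*T) = 0.443 / (2*pi*0.0208) = 0.443 / 0.1307 = 3.3897.
s1 - s2 = 3.3897 * 2.4269 = 8.2263 m.

8.2263


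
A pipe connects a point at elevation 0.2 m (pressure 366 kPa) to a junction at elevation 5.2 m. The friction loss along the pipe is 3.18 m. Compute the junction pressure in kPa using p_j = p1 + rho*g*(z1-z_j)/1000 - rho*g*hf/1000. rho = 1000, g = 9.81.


Junction pressure: p_j = p1 + rho*g*(z1 - z_j)/1000 - rho*g*hf/1000.
Elevation term = 1000*9.81*(0.2 - 5.2)/1000 = -49.05 kPa.
Friction term = 1000*9.81*3.18/1000 = 31.196 kPa.
p_j = 366 + -49.05 - 31.196 = 285.75 kPa.

285.75


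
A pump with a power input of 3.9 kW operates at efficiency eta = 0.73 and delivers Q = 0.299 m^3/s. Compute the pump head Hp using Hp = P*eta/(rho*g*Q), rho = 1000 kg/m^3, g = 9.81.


Pump head formula: Hp = P * eta / (rho * g * Q).
Numerator: P * eta = 3.9 * 1000 * 0.73 = 2847.0 W.
Denominator: rho * g * Q = 1000 * 9.81 * 0.299 = 2933.19.
Hp = 2847.0 / 2933.19 = 0.97 m.

0.97


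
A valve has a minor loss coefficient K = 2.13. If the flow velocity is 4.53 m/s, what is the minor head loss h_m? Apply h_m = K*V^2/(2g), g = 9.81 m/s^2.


Minor loss formula: h_m = K * V^2/(2g).
V^2 = 4.53^2 = 20.5209.
V^2/(2g) = 20.5209 / 19.62 = 1.0459 m.
h_m = 2.13 * 1.0459 = 2.2278 m.

2.2278


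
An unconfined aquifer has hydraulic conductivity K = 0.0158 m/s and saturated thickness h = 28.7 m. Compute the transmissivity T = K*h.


Transmissivity is defined as T = K * h.
T = 0.0158 * 28.7
  = 0.4535 m^2/s.

0.4535


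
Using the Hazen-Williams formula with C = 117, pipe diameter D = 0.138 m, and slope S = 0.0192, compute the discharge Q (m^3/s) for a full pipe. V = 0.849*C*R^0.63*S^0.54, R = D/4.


For a full circular pipe, R = D/4 = 0.138/4 = 0.0345 m.
V = 0.849 * 117 * 0.0345^0.63 * 0.0192^0.54
  = 0.849 * 117 * 0.119902 * 0.118299
  = 1.409 m/s.
Pipe area A = pi*D^2/4 = pi*0.138^2/4 = 0.015 m^2.
Q = A * V = 0.015 * 1.409 = 0.0211 m^3/s.

0.0211


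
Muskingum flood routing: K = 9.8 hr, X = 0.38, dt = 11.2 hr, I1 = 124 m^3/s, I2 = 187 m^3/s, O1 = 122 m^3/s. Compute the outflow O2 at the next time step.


Muskingum coefficients:
denom = 2*K*(1-X) + dt = 2*9.8*(1-0.38) + 11.2 = 23.352.
C0 = (dt - 2*K*X)/denom = (11.2 - 2*9.8*0.38)/23.352 = 0.1607.
C1 = (dt + 2*K*X)/denom = (11.2 + 2*9.8*0.38)/23.352 = 0.7986.
C2 = (2*K*(1-X) - dt)/denom = 0.0408.
O2 = C0*I2 + C1*I1 + C2*O1
   = 0.1607*187 + 0.7986*124 + 0.0408*122
   = 134.04 m^3/s.

134.04


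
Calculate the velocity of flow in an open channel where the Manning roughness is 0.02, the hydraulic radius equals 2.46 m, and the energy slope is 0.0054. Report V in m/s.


Manning's equation gives V = (1/n) * R^(2/3) * S^(1/2).
First, compute R^(2/3) = 2.46^(2/3) = 1.8223.
Next, S^(1/2) = 0.0054^(1/2) = 0.073485.
Then 1/n = 1/0.02 = 50.0.
V = 50.0 * 1.8223 * 0.073485 = 6.6956 m/s.

6.6956


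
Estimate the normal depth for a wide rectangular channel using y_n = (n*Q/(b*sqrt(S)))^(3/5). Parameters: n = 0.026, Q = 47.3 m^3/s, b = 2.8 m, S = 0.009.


We use the wide-channel approximation y_n = (n*Q/(b*sqrt(S)))^(3/5).
sqrt(S) = sqrt(0.009) = 0.094868.
Numerator: n*Q = 0.026 * 47.3 = 1.2298.
Denominator: b*sqrt(S) = 2.8 * 0.094868 = 0.26563.
arg = 4.6297.
y_n = 4.6297^(3/5) = 2.508 m.

2.508


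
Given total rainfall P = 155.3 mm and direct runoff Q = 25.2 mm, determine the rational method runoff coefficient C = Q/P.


The runoff coefficient C = runoff depth / rainfall depth.
C = 25.2 / 155.3
  = 0.1623.

0.1623


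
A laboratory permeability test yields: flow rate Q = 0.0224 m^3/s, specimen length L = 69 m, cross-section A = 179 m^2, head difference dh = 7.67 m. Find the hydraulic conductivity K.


From K = Q*L / (A*dh):
Numerator: Q*L = 0.0224 * 69 = 1.5456.
Denominator: A*dh = 179 * 7.67 = 1372.93.
K = 1.5456 / 1372.93 = 0.001126 m/s.

0.001126


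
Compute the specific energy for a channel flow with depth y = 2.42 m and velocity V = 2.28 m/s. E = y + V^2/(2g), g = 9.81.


Specific energy E = y + V^2/(2g).
Velocity head = V^2/(2g) = 2.28^2 / (2*9.81) = 5.1984 / 19.62 = 0.265 m.
E = 2.42 + 0.265 = 2.685 m.

2.685


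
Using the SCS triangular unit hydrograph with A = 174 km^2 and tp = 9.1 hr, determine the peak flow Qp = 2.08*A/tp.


SCS formula: Qp = 2.08 * A / tp.
Qp = 2.08 * 174 / 9.1
   = 361.92 / 9.1
   = 39.77 m^3/s per cm.

39.77


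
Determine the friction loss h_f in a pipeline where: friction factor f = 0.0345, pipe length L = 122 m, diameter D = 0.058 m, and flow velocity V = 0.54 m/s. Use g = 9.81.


Darcy-Weisbach equation: h_f = f * (L/D) * V^2/(2g).
f * L/D = 0.0345 * 122/0.058 = 72.569.
V^2/(2g) = 0.54^2 / (2*9.81) = 0.2916 / 19.62 = 0.0149 m.
h_f = 72.569 * 0.0149 = 1.079 m.

1.079


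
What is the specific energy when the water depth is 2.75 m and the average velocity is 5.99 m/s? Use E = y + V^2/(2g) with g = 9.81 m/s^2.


Specific energy E = y + V^2/(2g).
Velocity head = V^2/(2g) = 5.99^2 / (2*9.81) = 35.8801 / 19.62 = 1.8288 m.
E = 2.75 + 1.8288 = 4.5788 m.

4.5788


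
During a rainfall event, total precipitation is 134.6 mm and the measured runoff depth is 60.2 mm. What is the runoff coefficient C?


The runoff coefficient C = runoff depth / rainfall depth.
C = 60.2 / 134.6
  = 0.4473.

0.4473


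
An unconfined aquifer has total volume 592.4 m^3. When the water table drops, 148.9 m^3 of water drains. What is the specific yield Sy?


Specific yield Sy = Volume drained / Total volume.
Sy = 148.9 / 592.4
   = 0.2514.

0.2514


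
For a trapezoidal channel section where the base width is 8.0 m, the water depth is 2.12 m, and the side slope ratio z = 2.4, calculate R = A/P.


For a trapezoidal section with side slope z:
A = (b + z*y)*y = (8.0 + 2.4*2.12)*2.12 = 27.747 m^2.
P = b + 2*y*sqrt(1 + z^2) = 8.0 + 2*2.12*sqrt(1 + 2.4^2) = 19.024 m.
R = A/P = 27.747 / 19.024 = 1.4585 m.

1.4585


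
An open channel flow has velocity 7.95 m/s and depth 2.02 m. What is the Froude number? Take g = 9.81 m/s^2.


The Froude number is defined as Fr = V / sqrt(g*y).
g*y = 9.81 * 2.02 = 19.8162.
sqrt(g*y) = sqrt(19.8162) = 4.4515.
Fr = 7.95 / 4.4515 = 1.7859.

1.7859


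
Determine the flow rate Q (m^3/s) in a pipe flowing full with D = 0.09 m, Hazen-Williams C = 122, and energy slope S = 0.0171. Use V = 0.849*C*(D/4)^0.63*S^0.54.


For a full circular pipe, R = D/4 = 0.09/4 = 0.0225 m.
V = 0.849 * 122 * 0.0225^0.63 * 0.0171^0.54
  = 0.849 * 122 * 0.091596 * 0.111127
  = 1.0543 m/s.
Pipe area A = pi*D^2/4 = pi*0.09^2/4 = 0.0064 m^2.
Q = A * V = 0.0064 * 1.0543 = 0.0067 m^3/s.

0.0067


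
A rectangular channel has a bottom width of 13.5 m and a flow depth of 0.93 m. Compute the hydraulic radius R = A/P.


For a rectangular section:
Flow area A = b * y = 13.5 * 0.93 = 12.56 m^2.
Wetted perimeter P = b + 2y = 13.5 + 2*0.93 = 15.36 m.
Hydraulic radius R = A/P = 12.56 / 15.36 = 0.8174 m.

0.8174


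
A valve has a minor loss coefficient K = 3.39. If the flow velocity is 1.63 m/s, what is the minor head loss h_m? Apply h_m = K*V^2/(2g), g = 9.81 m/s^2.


Minor loss formula: h_m = K * V^2/(2g).
V^2 = 1.63^2 = 2.6569.
V^2/(2g) = 2.6569 / 19.62 = 0.1354 m.
h_m = 3.39 * 0.1354 = 0.4591 m.

0.4591


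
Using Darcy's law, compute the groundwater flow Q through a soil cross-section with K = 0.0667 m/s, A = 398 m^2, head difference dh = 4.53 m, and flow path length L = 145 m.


Darcy's law: Q = K * A * i, where i = dh/L.
Hydraulic gradient i = 4.53 / 145 = 0.031241.
Q = 0.0667 * 398 * 0.031241
  = 0.8294 m^3/s.

0.8294


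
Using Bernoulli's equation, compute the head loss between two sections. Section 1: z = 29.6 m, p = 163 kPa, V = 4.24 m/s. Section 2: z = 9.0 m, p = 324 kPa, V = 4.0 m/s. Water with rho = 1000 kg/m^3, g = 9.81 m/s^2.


Total head at each section: H = z + p/(rho*g) + V^2/(2g).
H1 = 29.6 + 163*1000/(1000*9.81) + 4.24^2/(2*9.81)
   = 29.6 + 16.616 + 0.9163
   = 47.132 m.
H2 = 9.0 + 324*1000/(1000*9.81) + 4.0^2/(2*9.81)
   = 9.0 + 33.028 + 0.8155
   = 42.843 m.
h_L = H1 - H2 = 47.132 - 42.843 = 4.289 m.

4.289


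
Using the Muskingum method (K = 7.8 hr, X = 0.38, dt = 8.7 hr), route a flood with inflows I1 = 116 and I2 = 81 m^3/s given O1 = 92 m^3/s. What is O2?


Muskingum coefficients:
denom = 2*K*(1-X) + dt = 2*7.8*(1-0.38) + 8.7 = 18.372.
C0 = (dt - 2*K*X)/denom = (8.7 - 2*7.8*0.38)/18.372 = 0.1509.
C1 = (dt + 2*K*X)/denom = (8.7 + 2*7.8*0.38)/18.372 = 0.7962.
C2 = (2*K*(1-X) - dt)/denom = 0.0529.
O2 = C0*I2 + C1*I1 + C2*O1
   = 0.1509*81 + 0.7962*116 + 0.0529*92
   = 109.45 m^3/s.

109.45


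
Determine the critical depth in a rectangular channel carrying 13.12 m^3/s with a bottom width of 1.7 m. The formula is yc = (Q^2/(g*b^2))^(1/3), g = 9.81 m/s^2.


Using yc = (Q^2 / (g * b^2))^(1/3):
Q^2 = 13.12^2 = 172.13.
g * b^2 = 9.81 * 1.7^2 = 9.81 * 2.89 = 28.35.
Q^2 / (g*b^2) = 172.13 / 28.35 = 6.0716.
yc = 6.0716^(1/3) = 1.8243 m.

1.8243


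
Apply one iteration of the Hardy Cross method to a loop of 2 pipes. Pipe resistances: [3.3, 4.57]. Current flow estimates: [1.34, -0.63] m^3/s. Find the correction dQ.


Numerator terms (r*Q*|Q|): 3.3*1.34*|1.34| = 5.9255; 4.57*-0.63*|-0.63| = -1.8138.
Sum of numerator = 4.1116.
Denominator terms (r*|Q|): 3.3*|1.34| = 4.422; 4.57*|-0.63| = 2.8791.
2 * sum of denominator = 2 * 7.3011 = 14.6022.
dQ = -4.1116 / 14.6022 = -0.2816 m^3/s.

-0.2816


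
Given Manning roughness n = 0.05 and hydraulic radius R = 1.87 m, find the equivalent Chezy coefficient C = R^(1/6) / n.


The Chezy coefficient relates to Manning's n through C = R^(1/6) / n.
R^(1/6) = 1.87^(1/6) = 1.109959.
C = 1.109959 / 0.05 = 22.2 m^(1/2)/s.

22.2


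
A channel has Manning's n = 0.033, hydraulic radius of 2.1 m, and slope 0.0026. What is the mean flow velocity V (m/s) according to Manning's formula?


Manning's equation gives V = (1/n) * R^(2/3) * S^(1/2).
First, compute R^(2/3) = 2.1^(2/3) = 1.6399.
Next, S^(1/2) = 0.0026^(1/2) = 0.05099.
Then 1/n = 1/0.033 = 30.3.
V = 30.3 * 1.6399 * 0.05099 = 2.5339 m/s.

2.5339


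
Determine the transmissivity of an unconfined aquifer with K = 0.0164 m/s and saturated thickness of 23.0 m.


Transmissivity is defined as T = K * h.
T = 0.0164 * 23.0
  = 0.3772 m^2/s.

0.3772


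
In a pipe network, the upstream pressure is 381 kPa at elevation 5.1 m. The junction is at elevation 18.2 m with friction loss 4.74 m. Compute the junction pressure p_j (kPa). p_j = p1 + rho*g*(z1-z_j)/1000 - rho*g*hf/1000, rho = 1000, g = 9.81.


Junction pressure: p_j = p1 + rho*g*(z1 - z_j)/1000 - rho*g*hf/1000.
Elevation term = 1000*9.81*(5.1 - 18.2)/1000 = -128.511 kPa.
Friction term = 1000*9.81*4.74/1000 = 46.499 kPa.
p_j = 381 + -128.511 - 46.499 = 205.99 kPa.

205.99


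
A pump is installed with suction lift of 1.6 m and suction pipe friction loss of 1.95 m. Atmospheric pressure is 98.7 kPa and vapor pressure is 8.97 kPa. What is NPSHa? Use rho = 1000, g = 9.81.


NPSHa = p_atm/(rho*g) - z_s - hf_s - p_vap/(rho*g).
p_atm/(rho*g) = 98.7*1000 / (1000*9.81) = 10.061 m.
p_vap/(rho*g) = 8.97*1000 / (1000*9.81) = 0.914 m.
NPSHa = 10.061 - 1.6 - 1.95 - 0.914
      = 5.6 m.

5.6


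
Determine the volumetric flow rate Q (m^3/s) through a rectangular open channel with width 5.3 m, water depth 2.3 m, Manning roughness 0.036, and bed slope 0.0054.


For a rectangular channel, the cross-sectional area A = b * y = 5.3 * 2.3 = 12.19 m^2.
The wetted perimeter P = b + 2y = 5.3 + 2*2.3 = 9.9 m.
Hydraulic radius R = A/P = 12.19/9.9 = 1.2313 m.
Velocity V = (1/n)*R^(2/3)*S^(1/2) = (1/0.036)*1.2313^(2/3)*0.0054^(1/2) = 2.345 m/s.
Discharge Q = A * V = 12.19 * 2.345 = 28.585 m^3/s.

28.585


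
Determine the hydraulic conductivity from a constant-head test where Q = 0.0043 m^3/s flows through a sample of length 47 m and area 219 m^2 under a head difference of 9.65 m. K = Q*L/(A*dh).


From K = Q*L / (A*dh):
Numerator: Q*L = 0.0043 * 47 = 0.2021.
Denominator: A*dh = 219 * 9.65 = 2113.35.
K = 0.2021 / 2113.35 = 9.6e-05 m/s.

9.6e-05


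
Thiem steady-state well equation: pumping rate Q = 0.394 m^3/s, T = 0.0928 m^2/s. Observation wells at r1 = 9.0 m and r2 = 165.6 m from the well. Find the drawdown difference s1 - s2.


Thiem equation: s1 - s2 = Q/(2*pi*T) * ln(r2/r1).
ln(r2/r1) = ln(165.6/9.0) = 2.9124.
Q/(2*pi*T) = 0.394 / (2*pi*0.0928) = 0.394 / 0.5831 = 0.6757.
s1 - s2 = 0.6757 * 2.9124 = 1.9679 m.

1.9679


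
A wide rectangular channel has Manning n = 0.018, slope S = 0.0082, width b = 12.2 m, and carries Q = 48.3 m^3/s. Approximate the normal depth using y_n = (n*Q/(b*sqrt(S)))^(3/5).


We use the wide-channel approximation y_n = (n*Q/(b*sqrt(S)))^(3/5).
sqrt(S) = sqrt(0.0082) = 0.090554.
Numerator: n*Q = 0.018 * 48.3 = 0.8694.
Denominator: b*sqrt(S) = 12.2 * 0.090554 = 1.104759.
arg = 0.787.
y_n = 0.787^(3/5) = 0.8661 m.

0.8661


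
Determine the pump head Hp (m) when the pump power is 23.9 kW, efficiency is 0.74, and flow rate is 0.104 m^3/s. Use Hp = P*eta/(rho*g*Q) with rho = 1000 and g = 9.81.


Pump head formula: Hp = P * eta / (rho * g * Q).
Numerator: P * eta = 23.9 * 1000 * 0.74 = 17686.0 W.
Denominator: rho * g * Q = 1000 * 9.81 * 0.104 = 1020.24.
Hp = 17686.0 / 1020.24 = 17.34 m.

17.34


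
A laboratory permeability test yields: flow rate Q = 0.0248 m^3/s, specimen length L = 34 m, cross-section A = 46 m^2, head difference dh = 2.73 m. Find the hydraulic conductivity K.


From K = Q*L / (A*dh):
Numerator: Q*L = 0.0248 * 34 = 0.8432.
Denominator: A*dh = 46 * 2.73 = 125.58.
K = 0.8432 / 125.58 = 0.006714 m/s.

0.006714


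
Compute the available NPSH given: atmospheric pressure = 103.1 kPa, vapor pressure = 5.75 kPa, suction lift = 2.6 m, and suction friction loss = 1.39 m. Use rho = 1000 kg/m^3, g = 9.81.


NPSHa = p_atm/(rho*g) - z_s - hf_s - p_vap/(rho*g).
p_atm/(rho*g) = 103.1*1000 / (1000*9.81) = 10.51 m.
p_vap/(rho*g) = 5.75*1000 / (1000*9.81) = 0.586 m.
NPSHa = 10.51 - 2.6 - 1.39 - 0.586
      = 5.93 m.

5.93


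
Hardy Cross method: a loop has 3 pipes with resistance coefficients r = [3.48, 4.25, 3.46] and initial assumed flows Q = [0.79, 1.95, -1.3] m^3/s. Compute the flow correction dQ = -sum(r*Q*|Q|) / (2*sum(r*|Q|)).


Numerator terms (r*Q*|Q|): 3.48*0.79*|0.79| = 2.1719; 4.25*1.95*|1.95| = 16.1606; 3.46*-1.3*|-1.3| = -5.8474.
Sum of numerator = 12.4851.
Denominator terms (r*|Q|): 3.48*|0.79| = 2.7492; 4.25*|1.95| = 8.2875; 3.46*|-1.3| = 4.498.
2 * sum of denominator = 2 * 15.5347 = 31.0694.
dQ = -12.4851 / 31.0694 = -0.4018 m^3/s.

-0.4018


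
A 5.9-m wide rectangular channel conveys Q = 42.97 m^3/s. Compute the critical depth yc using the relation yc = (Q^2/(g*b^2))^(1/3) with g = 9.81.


Using yc = (Q^2 / (g * b^2))^(1/3):
Q^2 = 42.97^2 = 1846.42.
g * b^2 = 9.81 * 5.9^2 = 9.81 * 34.81 = 341.49.
Q^2 / (g*b^2) = 1846.42 / 341.49 = 5.407.
yc = 5.407^(1/3) = 1.7552 m.

1.7552


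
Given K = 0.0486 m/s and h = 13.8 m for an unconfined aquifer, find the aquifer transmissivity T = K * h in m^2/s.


Transmissivity is defined as T = K * h.
T = 0.0486 * 13.8
  = 0.6707 m^2/s.

0.6707


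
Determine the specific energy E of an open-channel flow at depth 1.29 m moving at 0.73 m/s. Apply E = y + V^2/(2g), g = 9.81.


Specific energy E = y + V^2/(2g).
Velocity head = V^2/(2g) = 0.73^2 / (2*9.81) = 0.5329 / 19.62 = 0.0272 m.
E = 1.29 + 0.0272 = 1.3172 m.

1.3172


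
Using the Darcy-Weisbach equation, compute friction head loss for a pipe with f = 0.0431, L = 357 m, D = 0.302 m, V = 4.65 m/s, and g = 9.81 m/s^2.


Darcy-Weisbach equation: h_f = f * (L/D) * V^2/(2g).
f * L/D = 0.0431 * 357/0.302 = 50.9493.
V^2/(2g) = 4.65^2 / (2*9.81) = 21.6225 / 19.62 = 1.1021 m.
h_f = 50.9493 * 1.1021 = 56.149 m.

56.149


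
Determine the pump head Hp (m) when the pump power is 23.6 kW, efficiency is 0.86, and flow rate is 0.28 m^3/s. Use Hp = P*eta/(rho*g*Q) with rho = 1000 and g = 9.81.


Pump head formula: Hp = P * eta / (rho * g * Q).
Numerator: P * eta = 23.6 * 1000 * 0.86 = 20296.0 W.
Denominator: rho * g * Q = 1000 * 9.81 * 0.28 = 2746.8.
Hp = 20296.0 / 2746.8 = 7.39 m.

7.39


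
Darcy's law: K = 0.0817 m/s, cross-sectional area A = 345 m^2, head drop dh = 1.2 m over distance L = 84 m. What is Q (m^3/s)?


Darcy's law: Q = K * A * i, where i = dh/L.
Hydraulic gradient i = 1.2 / 84 = 0.014286.
Q = 0.0817 * 345 * 0.014286
  = 0.4027 m^3/s.

0.4027


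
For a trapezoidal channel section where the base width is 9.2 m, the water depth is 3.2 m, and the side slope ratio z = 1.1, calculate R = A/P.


For a trapezoidal section with side slope z:
A = (b + z*y)*y = (9.2 + 1.1*3.2)*3.2 = 40.704 m^2.
P = b + 2*y*sqrt(1 + z^2) = 9.2 + 2*3.2*sqrt(1 + 1.1^2) = 18.714 m.
R = A/P = 40.704 / 18.714 = 2.175 m.

2.175


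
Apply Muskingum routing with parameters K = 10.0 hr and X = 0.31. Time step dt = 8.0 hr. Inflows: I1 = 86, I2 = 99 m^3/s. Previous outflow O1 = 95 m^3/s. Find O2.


Muskingum coefficients:
denom = 2*K*(1-X) + dt = 2*10.0*(1-0.31) + 8.0 = 21.8.
C0 = (dt - 2*K*X)/denom = (8.0 - 2*10.0*0.31)/21.8 = 0.0826.
C1 = (dt + 2*K*X)/denom = (8.0 + 2*10.0*0.31)/21.8 = 0.6514.
C2 = (2*K*(1-X) - dt)/denom = 0.2661.
O2 = C0*I2 + C1*I1 + C2*O1
   = 0.0826*99 + 0.6514*86 + 0.2661*95
   = 89.47 m^3/s.

89.47


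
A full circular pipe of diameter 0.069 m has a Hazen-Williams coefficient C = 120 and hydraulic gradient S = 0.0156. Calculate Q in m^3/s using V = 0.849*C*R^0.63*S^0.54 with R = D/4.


For a full circular pipe, R = D/4 = 0.069/4 = 0.0173 m.
V = 0.849 * 120 * 0.0173^0.63 * 0.0156^0.54
  = 0.849 * 120 * 0.077478 * 0.105752
  = 0.8347 m/s.
Pipe area A = pi*D^2/4 = pi*0.069^2/4 = 0.0037 m^2.
Q = A * V = 0.0037 * 0.8347 = 0.0031 m^3/s.

0.0031


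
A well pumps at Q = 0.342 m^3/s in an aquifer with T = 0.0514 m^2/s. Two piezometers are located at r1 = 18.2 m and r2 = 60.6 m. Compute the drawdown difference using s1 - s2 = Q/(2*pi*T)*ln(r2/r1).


Thiem equation: s1 - s2 = Q/(2*pi*T) * ln(r2/r1).
ln(r2/r1) = ln(60.6/18.2) = 1.2029.
Q/(2*pi*T) = 0.342 / (2*pi*0.0514) = 0.342 / 0.323 = 1.059.
s1 - s2 = 1.059 * 1.2029 = 1.2738 m.

1.2738


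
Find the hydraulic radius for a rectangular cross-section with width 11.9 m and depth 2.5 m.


For a rectangular section:
Flow area A = b * y = 11.9 * 2.5 = 29.75 m^2.
Wetted perimeter P = b + 2y = 11.9 + 2*2.5 = 16.9 m.
Hydraulic radius R = A/P = 29.75 / 16.9 = 1.7604 m.

1.7604


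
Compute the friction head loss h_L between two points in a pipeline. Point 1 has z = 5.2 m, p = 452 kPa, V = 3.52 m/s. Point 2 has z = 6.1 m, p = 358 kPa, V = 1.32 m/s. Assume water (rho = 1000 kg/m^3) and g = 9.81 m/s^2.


Total head at each section: H = z + p/(rho*g) + V^2/(2g).
H1 = 5.2 + 452*1000/(1000*9.81) + 3.52^2/(2*9.81)
   = 5.2 + 46.075 + 0.6315
   = 51.907 m.
H2 = 6.1 + 358*1000/(1000*9.81) + 1.32^2/(2*9.81)
   = 6.1 + 36.493 + 0.0888
   = 42.682 m.
h_L = H1 - H2 = 51.907 - 42.682 = 9.225 m.

9.225


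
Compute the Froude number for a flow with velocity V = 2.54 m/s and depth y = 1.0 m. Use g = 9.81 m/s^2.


The Froude number is defined as Fr = V / sqrt(g*y).
g*y = 9.81 * 1.0 = 9.81.
sqrt(g*y) = sqrt(9.81) = 3.1321.
Fr = 2.54 / 3.1321 = 0.811.

0.811


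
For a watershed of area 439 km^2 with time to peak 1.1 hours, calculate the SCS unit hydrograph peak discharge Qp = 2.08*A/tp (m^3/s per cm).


SCS formula: Qp = 2.08 * A / tp.
Qp = 2.08 * 439 / 1.1
   = 913.12 / 1.1
   = 830.11 m^3/s per cm.

830.11


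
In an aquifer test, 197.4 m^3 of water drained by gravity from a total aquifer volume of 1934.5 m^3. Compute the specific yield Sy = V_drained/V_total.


Specific yield Sy = Volume drained / Total volume.
Sy = 197.4 / 1934.5
   = 0.102.

0.102


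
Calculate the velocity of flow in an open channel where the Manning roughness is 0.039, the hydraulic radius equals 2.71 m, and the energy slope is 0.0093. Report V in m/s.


Manning's equation gives V = (1/n) * R^(2/3) * S^(1/2).
First, compute R^(2/3) = 2.71^(2/3) = 1.9438.
Next, S^(1/2) = 0.0093^(1/2) = 0.096437.
Then 1/n = 1/0.039 = 25.64.
V = 25.64 * 1.9438 * 0.096437 = 4.8064 m/s.

4.8064


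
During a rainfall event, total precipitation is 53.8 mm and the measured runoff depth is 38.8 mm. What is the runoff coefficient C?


The runoff coefficient C = runoff depth / rainfall depth.
C = 38.8 / 53.8
  = 0.7212.

0.7212


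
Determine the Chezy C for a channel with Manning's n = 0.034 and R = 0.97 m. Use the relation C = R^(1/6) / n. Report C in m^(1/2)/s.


The Chezy coefficient relates to Manning's n through C = R^(1/6) / n.
R^(1/6) = 0.97^(1/6) = 0.994936.
C = 0.994936 / 0.034 = 29.26 m^(1/2)/s.

29.26


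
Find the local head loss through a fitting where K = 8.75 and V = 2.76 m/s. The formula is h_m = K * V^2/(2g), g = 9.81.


Minor loss formula: h_m = K * V^2/(2g).
V^2 = 2.76^2 = 7.6176.
V^2/(2g) = 7.6176 / 19.62 = 0.3883 m.
h_m = 8.75 * 0.3883 = 3.3972 m.

3.3972


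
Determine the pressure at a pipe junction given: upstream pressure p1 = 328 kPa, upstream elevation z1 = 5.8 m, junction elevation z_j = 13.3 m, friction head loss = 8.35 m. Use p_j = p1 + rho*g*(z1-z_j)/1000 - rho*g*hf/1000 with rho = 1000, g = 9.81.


Junction pressure: p_j = p1 + rho*g*(z1 - z_j)/1000 - rho*g*hf/1000.
Elevation term = 1000*9.81*(5.8 - 13.3)/1000 = -73.575 kPa.
Friction term = 1000*9.81*8.35/1000 = 81.913 kPa.
p_j = 328 + -73.575 - 81.913 = 172.51 kPa.

172.51


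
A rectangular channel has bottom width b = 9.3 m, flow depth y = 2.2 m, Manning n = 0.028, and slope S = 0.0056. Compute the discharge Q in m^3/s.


For a rectangular channel, the cross-sectional area A = b * y = 9.3 * 2.2 = 20.46 m^2.
The wetted perimeter P = b + 2y = 9.3 + 2*2.2 = 13.7 m.
Hydraulic radius R = A/P = 20.46/13.7 = 1.4934 m.
Velocity V = (1/n)*R^(2/3)*S^(1/2) = (1/0.028)*1.4934^(2/3)*0.0056^(1/2) = 3.4919 m/s.
Discharge Q = A * V = 20.46 * 3.4919 = 71.444 m^3/s.

71.444


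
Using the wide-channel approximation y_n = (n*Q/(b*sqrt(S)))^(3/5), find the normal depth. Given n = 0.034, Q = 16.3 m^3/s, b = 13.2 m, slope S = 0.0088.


We use the wide-channel approximation y_n = (n*Q/(b*sqrt(S)))^(3/5).
sqrt(S) = sqrt(0.0088) = 0.093808.
Numerator: n*Q = 0.034 * 16.3 = 0.5542.
Denominator: b*sqrt(S) = 13.2 * 0.093808 = 1.238266.
arg = 0.4476.
y_n = 0.4476^(3/5) = 0.6173 m.

0.6173


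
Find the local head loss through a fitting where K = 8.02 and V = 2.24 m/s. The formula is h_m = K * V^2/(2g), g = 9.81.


Minor loss formula: h_m = K * V^2/(2g).
V^2 = 2.24^2 = 5.0176.
V^2/(2g) = 5.0176 / 19.62 = 0.2557 m.
h_m = 8.02 * 0.2557 = 2.051 m.

2.051


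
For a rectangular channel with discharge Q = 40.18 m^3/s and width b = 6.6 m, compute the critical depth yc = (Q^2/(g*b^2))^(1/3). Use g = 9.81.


Using yc = (Q^2 / (g * b^2))^(1/3):
Q^2 = 40.18^2 = 1614.43.
g * b^2 = 9.81 * 6.6^2 = 9.81 * 43.56 = 427.32.
Q^2 / (g*b^2) = 1614.43 / 427.32 = 3.778.
yc = 3.778^(1/3) = 1.5575 m.

1.5575


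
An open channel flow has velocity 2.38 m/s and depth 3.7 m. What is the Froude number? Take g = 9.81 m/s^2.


The Froude number is defined as Fr = V / sqrt(g*y).
g*y = 9.81 * 3.7 = 36.297.
sqrt(g*y) = sqrt(36.297) = 6.0247.
Fr = 2.38 / 6.0247 = 0.395.

0.395


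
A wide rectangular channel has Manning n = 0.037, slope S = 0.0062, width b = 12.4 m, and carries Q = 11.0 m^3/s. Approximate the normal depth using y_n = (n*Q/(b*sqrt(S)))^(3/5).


We use the wide-channel approximation y_n = (n*Q/(b*sqrt(S)))^(3/5).
sqrt(S) = sqrt(0.0062) = 0.07874.
Numerator: n*Q = 0.037 * 11.0 = 0.407.
Denominator: b*sqrt(S) = 12.4 * 0.07874 = 0.976376.
arg = 0.4168.
y_n = 0.4168^(3/5) = 0.5915 m.

0.5915


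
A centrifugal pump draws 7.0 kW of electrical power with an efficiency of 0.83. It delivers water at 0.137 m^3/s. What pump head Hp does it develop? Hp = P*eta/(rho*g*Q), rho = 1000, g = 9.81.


Pump head formula: Hp = P * eta / (rho * g * Q).
Numerator: P * eta = 7.0 * 1000 * 0.83 = 5810.0 W.
Denominator: rho * g * Q = 1000 * 9.81 * 0.137 = 1343.97.
Hp = 5810.0 / 1343.97 = 4.32 m.

4.32


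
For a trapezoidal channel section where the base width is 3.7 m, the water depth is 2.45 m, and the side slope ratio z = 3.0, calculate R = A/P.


For a trapezoidal section with side slope z:
A = (b + z*y)*y = (3.7 + 3.0*2.45)*2.45 = 27.073 m^2.
P = b + 2*y*sqrt(1 + z^2) = 3.7 + 2*2.45*sqrt(1 + 3.0^2) = 19.195 m.
R = A/P = 27.073 / 19.195 = 1.4104 m.

1.4104


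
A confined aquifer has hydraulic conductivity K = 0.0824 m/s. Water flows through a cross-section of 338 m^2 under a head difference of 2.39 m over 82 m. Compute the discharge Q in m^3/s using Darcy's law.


Darcy's law: Q = K * A * i, where i = dh/L.
Hydraulic gradient i = 2.39 / 82 = 0.029146.
Q = 0.0824 * 338 * 0.029146
  = 0.8118 m^3/s.

0.8118


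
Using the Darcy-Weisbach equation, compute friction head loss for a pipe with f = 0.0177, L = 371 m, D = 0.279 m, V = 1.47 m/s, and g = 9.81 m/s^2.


Darcy-Weisbach equation: h_f = f * (L/D) * V^2/(2g).
f * L/D = 0.0177 * 371/0.279 = 23.5366.
V^2/(2g) = 1.47^2 / (2*9.81) = 2.1609 / 19.62 = 0.1101 m.
h_f = 23.5366 * 0.1101 = 2.592 m.

2.592


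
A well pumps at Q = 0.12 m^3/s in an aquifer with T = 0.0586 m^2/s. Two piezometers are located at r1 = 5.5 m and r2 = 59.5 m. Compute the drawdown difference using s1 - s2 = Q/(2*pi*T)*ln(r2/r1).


Thiem equation: s1 - s2 = Q/(2*pi*T) * ln(r2/r1).
ln(r2/r1) = ln(59.5/5.5) = 2.3812.
Q/(2*pi*T) = 0.12 / (2*pi*0.0586) = 0.12 / 0.3682 = 0.3259.
s1 - s2 = 0.3259 * 2.3812 = 0.7761 m.

0.7761


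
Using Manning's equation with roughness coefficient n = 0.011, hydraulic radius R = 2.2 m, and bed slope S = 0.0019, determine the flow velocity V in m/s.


Manning's equation gives V = (1/n) * R^(2/3) * S^(1/2).
First, compute R^(2/3) = 2.2^(2/3) = 1.6915.
Next, S^(1/2) = 0.0019^(1/2) = 0.043589.
Then 1/n = 1/0.011 = 90.91.
V = 90.91 * 1.6915 * 0.043589 = 6.7029 m/s.

6.7029


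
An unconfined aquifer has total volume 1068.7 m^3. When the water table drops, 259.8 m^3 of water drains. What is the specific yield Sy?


Specific yield Sy = Volume drained / Total volume.
Sy = 259.8 / 1068.7
   = 0.2431.

0.2431


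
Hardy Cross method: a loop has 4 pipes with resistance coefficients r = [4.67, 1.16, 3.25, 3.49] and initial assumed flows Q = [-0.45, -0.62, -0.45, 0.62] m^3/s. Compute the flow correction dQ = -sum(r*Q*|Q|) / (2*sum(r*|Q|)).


Numerator terms (r*Q*|Q|): 4.67*-0.45*|-0.45| = -0.9457; 1.16*-0.62*|-0.62| = -0.4459; 3.25*-0.45*|-0.45| = -0.6581; 3.49*0.62*|0.62| = 1.3416.
Sum of numerator = -0.7081.
Denominator terms (r*|Q|): 4.67*|-0.45| = 2.1015; 1.16*|-0.62| = 0.7192; 3.25*|-0.45| = 1.4625; 3.49*|0.62| = 2.1638.
2 * sum of denominator = 2 * 6.447 = 12.894.
dQ = --0.7081 / 12.894 = 0.0549 m^3/s.

0.0549


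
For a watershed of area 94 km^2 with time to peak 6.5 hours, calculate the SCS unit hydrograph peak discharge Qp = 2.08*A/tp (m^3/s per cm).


SCS formula: Qp = 2.08 * A / tp.
Qp = 2.08 * 94 / 6.5
   = 195.52 / 6.5
   = 30.08 m^3/s per cm.

30.08
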